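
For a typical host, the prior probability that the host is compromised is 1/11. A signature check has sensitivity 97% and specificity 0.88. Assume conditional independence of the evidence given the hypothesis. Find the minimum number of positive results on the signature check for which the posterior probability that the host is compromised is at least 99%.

Prior odds = (1/11)/(10/11) = 0.1.
False-positive rate = 1 − 0.88 = 0.12; likelihood ratio of a positive = 0.97/0.12 = 97/12.
Target odds: 0.99 ÷ 0.01 = 99.
Need 0.1 × (97/12)ⁿ ≥ 99, i.e. (97/12)ⁿ ≥ 990.
(97/12)³ = 912673/1728 falls short of 990 but (97/12)⁴ = 88529281/20736 reaches it, so n = 4.

4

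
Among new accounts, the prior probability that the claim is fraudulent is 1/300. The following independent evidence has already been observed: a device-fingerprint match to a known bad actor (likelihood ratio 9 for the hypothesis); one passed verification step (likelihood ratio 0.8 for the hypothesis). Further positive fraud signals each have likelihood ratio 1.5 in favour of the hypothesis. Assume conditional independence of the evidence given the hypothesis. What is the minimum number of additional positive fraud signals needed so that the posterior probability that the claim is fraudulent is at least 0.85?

Prior odds = (1/300)/(299/300) = 1/299.
Combined Bayes factor of the evidence already in hand = 9 × 0.8 = 7.2.
Odds after that evidence = (1/299) × 7.2 = 36/1495.
Target odds = 0.85/0.15 = 17/3.
Need 1.5ⁿ ≥ 17/3 ÷ (36/1495) = 25415/108.
1.5¹³ = 1594323/8192 falls short of 25415/108 but 1.5¹⁴ = 4782969/16384 reaches it, so n = 14.

14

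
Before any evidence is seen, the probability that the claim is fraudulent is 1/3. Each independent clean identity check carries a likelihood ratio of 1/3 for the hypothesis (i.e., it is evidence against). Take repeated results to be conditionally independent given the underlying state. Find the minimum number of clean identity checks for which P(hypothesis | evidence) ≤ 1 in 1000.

6

Prior odds = (1/3)/(2/3) = 0.5.
Likelihood ratio per clean identity check = 1/3.
Target odds: 0.001 ÷ 0.999 = 1/999.
Need 0.5 × (1/3)ⁿ ≤ 1/999, i.e. (1/3)ⁿ ≤ 2/999.
(1/3)⁵ = 1/243 is still above 2/999 but (1/3)⁶ = 1/729 is at or below it, so n = 6.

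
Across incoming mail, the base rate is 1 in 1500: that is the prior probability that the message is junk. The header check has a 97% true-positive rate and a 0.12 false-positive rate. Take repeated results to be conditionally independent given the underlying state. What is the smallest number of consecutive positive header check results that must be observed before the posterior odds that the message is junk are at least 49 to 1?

6

Prior odds: (1/1500) ÷ (1499/1500) = 1/1499.
Likelihood ratio of a positive result = 0.97/0.12 = 97/12.
Target odds = 49.
Require (97/12)ⁿ ≥ 49 ÷ (1/1499) = 73451.
(97/12)⁵ ≈34510.6 falls short of 73451 but (97/12)⁶ ≈278961 reaches it, so n = 6.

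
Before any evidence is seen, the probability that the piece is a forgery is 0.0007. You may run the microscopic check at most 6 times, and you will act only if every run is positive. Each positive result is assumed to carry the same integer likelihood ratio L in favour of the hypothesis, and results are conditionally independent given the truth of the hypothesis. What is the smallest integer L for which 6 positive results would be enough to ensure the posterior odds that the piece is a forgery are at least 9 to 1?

Prior odds = 0.0007/0.9993 = 7/9993.
Target odds = 9.
Need L⁶ ≥ 9 ÷ (7/9993) = 89937/7.
4⁶ = 4096 < 89937/7 ≤ 15625 = 5⁶, so L = 5.

5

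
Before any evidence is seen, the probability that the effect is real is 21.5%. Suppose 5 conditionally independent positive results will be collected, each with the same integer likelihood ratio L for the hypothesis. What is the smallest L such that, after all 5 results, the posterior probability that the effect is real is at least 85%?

Prior odds = 0.215/0.785 = 43/157.
Target odds = 0.85/0.15 = 17/3.
Need L⁵ ≥ 17/3 ÷ (43/157) = 2669/129.
1⁵ = 1 < 2669/129 ≤ 32 = 2⁵, so L = 2.

2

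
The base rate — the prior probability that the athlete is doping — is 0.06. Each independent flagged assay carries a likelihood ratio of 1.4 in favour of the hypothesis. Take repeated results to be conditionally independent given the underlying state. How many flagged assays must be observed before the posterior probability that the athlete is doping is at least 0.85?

Prior odds = 0.06/0.94 = 3/47.
Likelihood ratio per flagged assay = 1.4.
Target posterior odds = 0.85/0.15 = 17/3.
Need (3/47) × 1.4ⁿ ≥ 17/3, i.e. 1.4ⁿ ≥ 799/9.
1.4¹³ ≈79.3715 falls short of 799/9 but 1.4¹⁴ ≈111.12 reaches it, so n = 14.

14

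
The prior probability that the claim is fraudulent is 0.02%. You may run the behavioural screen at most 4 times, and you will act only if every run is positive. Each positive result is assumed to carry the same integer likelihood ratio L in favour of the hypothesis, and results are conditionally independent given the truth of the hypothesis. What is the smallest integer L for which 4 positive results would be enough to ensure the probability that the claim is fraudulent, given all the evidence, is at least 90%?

Prior odds = 0.0002/0.9998 = 1/4999.
Target odds = 0.9/0.1 = 9.
Need L⁴ ≥ 9 ÷ (1/4999) = 44991.
14⁴ = 38416 < 44991 ≤ 50625 = 15⁴, so L = 15.

15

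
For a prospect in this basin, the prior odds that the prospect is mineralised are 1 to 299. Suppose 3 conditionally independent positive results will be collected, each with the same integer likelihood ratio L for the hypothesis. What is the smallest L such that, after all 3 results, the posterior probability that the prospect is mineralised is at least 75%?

10

Prior odds = 1/299.
Target odds = 0.75/0.25 = 3.
Need L³ ≥ 3 ÷ (1/299) = 897.
9³ = 729 < 897 ≤ 1000 = 10³, so L = 10.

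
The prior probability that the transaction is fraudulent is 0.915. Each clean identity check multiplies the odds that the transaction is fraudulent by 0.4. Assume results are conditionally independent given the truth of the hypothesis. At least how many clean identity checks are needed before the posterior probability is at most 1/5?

5

Prior odds = 0.915/0.085 = 183/17.
Likelihood ratio per clean identity check = 0.4.
Target odds: 0.2 ÷ 0.8 = 0.25.
Require 0.4ⁿ ≤ 0.25 ÷ (183/17) = 17/732.
0.4⁴ = 0.0256 is still above 17/732 but 0.4⁵ = 0.01024 is at or below it, so n = 5.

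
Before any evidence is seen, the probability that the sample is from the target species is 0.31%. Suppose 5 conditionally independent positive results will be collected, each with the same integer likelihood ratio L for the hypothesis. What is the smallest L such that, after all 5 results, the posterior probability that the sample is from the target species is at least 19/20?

Prior odds = 0.0031/0.9969 = 31/9969.
Target odds = 0.95/0.05 = 19.
Need L⁵ ≥ 19 ÷ (31/9969) = 189411/31.
5⁵ = 3125 < 189411/31 ≤ 7776 = 6⁵, so L = 6.

6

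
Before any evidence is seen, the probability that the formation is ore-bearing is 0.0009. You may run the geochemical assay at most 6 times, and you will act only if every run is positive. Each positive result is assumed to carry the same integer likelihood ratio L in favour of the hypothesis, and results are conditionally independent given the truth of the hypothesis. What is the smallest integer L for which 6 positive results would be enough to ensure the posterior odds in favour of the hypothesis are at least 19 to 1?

Prior odds = 0.0009/0.9991 = 9/9991.
Target odds = 19.
Need L⁶ ≥ 19 ÷ (9/9991) = 189829/9.
5⁶ = 15625 < 189829/9 ≤ 46656 = 6⁶, so L = 6.

6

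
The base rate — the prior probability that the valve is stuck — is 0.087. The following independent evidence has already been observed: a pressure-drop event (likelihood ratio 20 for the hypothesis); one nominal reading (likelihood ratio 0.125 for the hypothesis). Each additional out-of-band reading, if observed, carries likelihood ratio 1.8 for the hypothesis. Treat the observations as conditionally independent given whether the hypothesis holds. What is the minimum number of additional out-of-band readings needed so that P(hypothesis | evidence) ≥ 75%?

5

Prior odds = 0.087/0.913 = 87/913.
Combined Bayes factor of the evidence already in hand = 20 × 0.125 = 2.5.
Odds after that evidence = (87/913) × 2.5 = 435/1826.
Target odds = 0.75/0.25 = 3.
Need 1.8ⁿ ≥ 3 ÷ (435/1826) = 1826/145.
1.8⁴ = 10.4976 falls short of 1826/145 but 1.8⁵ = 18.89568 reaches it, so n = 5.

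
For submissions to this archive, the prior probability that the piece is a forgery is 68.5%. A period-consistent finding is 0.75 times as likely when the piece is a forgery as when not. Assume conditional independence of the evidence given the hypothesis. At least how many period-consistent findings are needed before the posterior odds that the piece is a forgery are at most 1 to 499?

Prior odds: 0.685 ÷ 0.315 = 137/63.
Likelihood ratio per period-consistent finding = 0.75.
Target odds = 1/499.
Need (137/63) × 0.75ⁿ ≤ 1/499, i.e. 0.75ⁿ ≤ 63/68363.
0.75²⁴ ≈0.00100339 is still above 63/68363 but 0.75²⁵ ≈0.000752543 is at or below it, so n = 25.

25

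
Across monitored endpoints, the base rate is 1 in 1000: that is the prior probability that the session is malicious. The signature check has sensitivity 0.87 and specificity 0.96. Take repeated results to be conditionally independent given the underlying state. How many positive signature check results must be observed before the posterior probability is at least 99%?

4

Prior odds = 0.001/0.999 = 1/999.
False-positive rate = 1 − 0.96 = 0.04; likelihood ratio of a positive = 0.87/0.04 = 21.75.
Target posterior odds = 0.99/0.01 = 99.
Require 21.75ⁿ ≥ 99 ÷ (1/999) = 98901.
21.75³ = 658503/64 falls short of 98901 but 21.75⁴ = 57289761/256 reaches it, so n = 4.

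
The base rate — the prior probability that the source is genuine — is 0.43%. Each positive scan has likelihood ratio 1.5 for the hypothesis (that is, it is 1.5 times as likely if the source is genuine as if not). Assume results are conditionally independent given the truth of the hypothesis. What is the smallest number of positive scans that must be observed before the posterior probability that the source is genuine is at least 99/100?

25

Prior odds: 0.0043 ÷ 0.9957 = 43/9957.
Likelihood ratio per positive scan = 1.5.
Target posterior odds = 0.99/0.01 = 99.
Require 1.5ⁿ ≥ 99 ÷ (43/9957) = 985743/43.
1.5²⁴ ≈16834.1 falls short of 985743/43 but 1.5²⁵ ≈25251.2 reaches it, so n = 25.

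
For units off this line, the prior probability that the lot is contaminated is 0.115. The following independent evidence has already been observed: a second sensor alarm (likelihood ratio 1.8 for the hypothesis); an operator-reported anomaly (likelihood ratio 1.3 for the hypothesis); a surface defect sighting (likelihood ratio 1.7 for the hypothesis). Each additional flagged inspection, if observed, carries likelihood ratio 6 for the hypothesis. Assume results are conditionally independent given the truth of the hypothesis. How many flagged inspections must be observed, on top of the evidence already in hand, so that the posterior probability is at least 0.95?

Prior odds = 0.115/0.885 = 23/177.
Combined Bayes factor of the evidence already in hand = 1.8 × 1.3 × 1.7 = 3.978.
Odds after that evidence = (23/177) × 3.978 = 15249/29500.
Target odds = 0.95/0.05 = 19.
Need 6ⁿ ≥ 19 ÷ (15249/29500) = 560500/15249.
6² = 36 falls short of 560500/15249 but 6³ = 216 reaches it, so n = 3.

3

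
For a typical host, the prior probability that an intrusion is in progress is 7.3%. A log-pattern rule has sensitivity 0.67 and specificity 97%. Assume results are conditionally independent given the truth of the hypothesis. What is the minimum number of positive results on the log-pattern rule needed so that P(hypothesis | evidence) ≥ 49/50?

3

Prior odds = 0.073/0.927 = 73/927.
False-positive rate = 1 − 0.97 = 0.03; likelihood ratio of a positive = 0.67/0.03 = 67/3.
Target odds: 0.98 ÷ 0.02 = 49.
Need (73/927) × (67/3)ⁿ ≥ 49, i.e. (67/3)ⁿ ≥ 45423/73.
(67/3)² = 4489/9 falls short of 45423/73 but (67/3)³ = 300763/27 reaches it, so n = 3.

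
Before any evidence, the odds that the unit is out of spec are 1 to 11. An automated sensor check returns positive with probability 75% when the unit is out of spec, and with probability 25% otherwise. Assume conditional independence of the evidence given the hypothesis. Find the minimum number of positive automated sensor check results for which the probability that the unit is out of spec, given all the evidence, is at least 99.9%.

Prior odds = 1/11.
Likelihood ratio of a positive result = 0.75/0.25 = 3.
Target posterior odds = 0.999/0.001 = 999.
Need (1/11) × 3ⁿ ≥ 999, i.e. 3ⁿ ≥ 10989.
3⁸ = 6561 falls short of 10989 but 3⁹ = 19683 reaches it, so n = 9.

9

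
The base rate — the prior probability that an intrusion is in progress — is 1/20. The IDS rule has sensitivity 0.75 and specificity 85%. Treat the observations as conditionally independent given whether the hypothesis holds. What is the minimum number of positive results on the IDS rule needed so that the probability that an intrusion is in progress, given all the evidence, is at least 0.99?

5

Prior odds = 0.05/0.95 = 1/19.
False-positive rate = 1 − 0.85 = 0.15; likelihood ratio of a positive = 0.75/0.15 = 5.
Target odds: 0.99 ÷ 0.01 = 99.
Need (1/19) × 5ⁿ ≥ 99, i.e. 5ⁿ ≥ 1881.
5⁴ = 625 falls short of 1881 but 5⁵ = 3125 reaches it, so n = 5.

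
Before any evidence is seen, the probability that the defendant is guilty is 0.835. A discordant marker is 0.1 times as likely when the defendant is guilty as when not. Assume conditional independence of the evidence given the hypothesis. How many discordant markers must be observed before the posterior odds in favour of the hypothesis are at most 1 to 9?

Prior odds = 0.835/0.165 = 167/33.
Likelihood ratio per discordant marker = 0.1.
Target odds = 1/9.
Need (167/33) × 0.1ⁿ ≤ 1/9, i.e. 0.1ⁿ ≤ 11/501.
0.1¹ = 0.1 is still above 11/501 but 0.1² = 0.01 is at or below it, so n = 2.

2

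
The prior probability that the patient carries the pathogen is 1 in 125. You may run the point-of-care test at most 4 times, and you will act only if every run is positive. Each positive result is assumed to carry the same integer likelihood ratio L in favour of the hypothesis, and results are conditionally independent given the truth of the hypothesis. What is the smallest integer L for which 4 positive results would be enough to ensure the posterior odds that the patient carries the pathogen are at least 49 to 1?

9

Prior odds = 0.008/0.992 = 1/124.
Target odds = 49.
Need L⁴ ≥ 49 ÷ (1/124) = 6076.
8⁴ = 4096 < 6076 ≤ 6561 = 9⁴, so L = 9.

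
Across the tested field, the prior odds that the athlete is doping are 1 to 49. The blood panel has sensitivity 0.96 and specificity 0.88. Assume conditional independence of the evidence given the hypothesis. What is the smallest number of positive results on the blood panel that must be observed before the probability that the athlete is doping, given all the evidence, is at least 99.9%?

Prior odds = 1/49.
False-positive rate = 1 − 0.88 = 0.12; likelihood ratio of a positive = 0.96/0.12 = 8.
Target odds: 0.999 ÷ 0.001 = 999.
Need (1/49) × 8ⁿ ≥ 999, i.e. 8ⁿ ≥ 48951.
8⁵ = 32768 falls short of 48951 but 8⁶ = 262144 reaches it, so n = 6.

6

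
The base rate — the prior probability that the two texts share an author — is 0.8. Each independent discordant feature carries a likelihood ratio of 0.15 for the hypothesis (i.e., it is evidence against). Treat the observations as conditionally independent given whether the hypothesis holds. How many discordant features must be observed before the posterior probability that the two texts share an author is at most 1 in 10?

2

Prior odds = 0.8/0.2 = 4.
Likelihood ratio per discordant feature = 0.15.
Target odds: 0.1 ÷ 0.9 = 1/9.
Require 0.15ⁿ ≤ 1/9 ÷ 4 = 1/36.
0.15¹ = 0.15 is still above 1/36 but 0.15² = 0.0225 is at or below it, so n = 2.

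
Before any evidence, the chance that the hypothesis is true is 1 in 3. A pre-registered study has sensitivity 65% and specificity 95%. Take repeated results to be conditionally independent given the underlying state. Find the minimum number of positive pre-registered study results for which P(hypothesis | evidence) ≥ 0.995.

3

Prior odds = (1/3)/(2/3) = 0.5.
False-positive rate = 1 − 0.95 = 0.05; likelihood ratio of a positive = 0.65/0.05 = 13.
Target odds: 0.995 ÷ 0.005 = 199.
Need 0.5 × 13ⁿ ≥ 199, i.e. 13ⁿ ≥ 398.
13² = 169 falls short of 398 but 13³ = 2197 reaches it, so n = 3.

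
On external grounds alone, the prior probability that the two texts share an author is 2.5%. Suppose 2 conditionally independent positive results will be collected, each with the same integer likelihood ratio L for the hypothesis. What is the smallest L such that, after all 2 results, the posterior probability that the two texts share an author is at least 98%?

44

Prior odds = 0.025/0.975 = 1/39.
Target odds = 0.98/0.02 = 49.
Need L² ≥ 49 ÷ (1/39) = 1911.
43² = 1849 < 1911 ≤ 1936 = 44², so L = 44.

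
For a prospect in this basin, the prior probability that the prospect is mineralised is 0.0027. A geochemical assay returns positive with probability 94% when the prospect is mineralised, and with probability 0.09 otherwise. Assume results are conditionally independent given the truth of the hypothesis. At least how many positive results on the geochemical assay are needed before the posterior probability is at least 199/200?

5

Prior odds = 0.0027/0.9973 = 27/9973.
Likelihood ratio of a positive result = 0.94/0.09 = 94/9.
Target posterior odds = 0.995/0.005 = 199.
Require (94/9)ⁿ ≥ 199 ÷ (27/9973) = 1984627/27.
(94/9)⁴ = 78074896/6561 falls short of 1984627/27 but (94/9)⁵ ≈124287 reaches it, so n = 5.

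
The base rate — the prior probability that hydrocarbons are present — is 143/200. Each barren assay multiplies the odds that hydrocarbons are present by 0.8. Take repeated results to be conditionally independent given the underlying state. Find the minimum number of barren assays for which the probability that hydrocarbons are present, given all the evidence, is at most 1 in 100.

25

Prior odds = 0.715/0.285 = 143/57.
Likelihood ratio per barren assay = 0.8.
Target odds: 0.01 ÷ 0.99 = 1/99.
Require 0.8ⁿ ≤ 1/99 ÷ (143/57) = 19/4719.
0.8²⁴ ≈0.00472237 is still above 19/4719 but 0.8²⁵ ≈0.00377789 is at or below it, so n = 25.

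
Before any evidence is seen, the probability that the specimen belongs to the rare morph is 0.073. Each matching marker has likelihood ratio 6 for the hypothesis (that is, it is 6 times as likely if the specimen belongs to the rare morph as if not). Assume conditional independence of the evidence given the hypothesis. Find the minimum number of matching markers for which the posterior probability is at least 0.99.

Prior odds = 0.073/0.927 = 73/927.
Likelihood ratio per matching marker = 6.
Target odds: 0.99 ÷ 0.01 = 99.
Need (73/927) × 6ⁿ ≥ 99, i.e. 6ⁿ ≥ 91773/73.
6³ = 216 falls short of 91773/73 but 6⁴ = 1296 reaches it, so n = 4.

4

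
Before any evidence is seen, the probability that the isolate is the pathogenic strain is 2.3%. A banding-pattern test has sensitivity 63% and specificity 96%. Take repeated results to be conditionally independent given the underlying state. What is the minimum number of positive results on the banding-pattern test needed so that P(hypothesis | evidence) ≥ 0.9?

Prior odds: 0.023 ÷ 0.977 = 23/977.
False-positive rate = 1 − 0.96 = 0.04; likelihood ratio of a positive = 0.63/0.04 = 15.75.
Target posterior odds = 0.9/0.1 = 9.
Need (23/977) × 15.75ⁿ ≥ 9, i.e. 15.75ⁿ ≥ 8793/23.
15.75² = 248.0625 falls short of 8793/23 but 15.75³ = 3906.984375 reaches it, so n = 3.

3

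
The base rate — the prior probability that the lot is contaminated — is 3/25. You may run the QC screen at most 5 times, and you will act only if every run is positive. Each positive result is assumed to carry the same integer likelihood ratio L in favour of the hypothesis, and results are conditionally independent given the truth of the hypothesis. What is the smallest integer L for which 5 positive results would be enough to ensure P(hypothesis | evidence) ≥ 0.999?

Prior odds = 0.12/0.88 = 3/22.
Target odds = 0.999/0.001 = 999.
Need L⁵ ≥ 999 ÷ (3/22) = 7326.
5⁵ = 3125 < 7326 ≤ 7776 = 6⁵, so L = 6.

6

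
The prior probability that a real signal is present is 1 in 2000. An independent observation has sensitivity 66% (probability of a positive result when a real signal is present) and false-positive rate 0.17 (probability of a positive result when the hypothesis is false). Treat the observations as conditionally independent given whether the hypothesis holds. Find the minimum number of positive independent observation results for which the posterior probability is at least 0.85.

7

Prior odds: 0.0005 ÷ 0.9995 = 1/1999.
Likelihood ratio of a positive result = 0.66/0.17 = 66/17.
Target posterior odds = 0.85/0.15 = 17/3.
Require (66/17)ⁿ ≥ 17/3 ÷ (1/1999) = 33983/3.
(66/17)⁶ ≈3424.29 falls short of 33983/3 but (66/17)⁷ ≈13294.3 reaches it, so n = 7.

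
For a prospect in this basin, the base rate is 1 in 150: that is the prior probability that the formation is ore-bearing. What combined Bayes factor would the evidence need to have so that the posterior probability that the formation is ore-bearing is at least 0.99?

Prior odds = (1/150)/(149/150) = 1/149.
Target odds = 0.99/0.01 = 99.
Required Bayes factor = 99 ÷ (1/149) = 14751.

14751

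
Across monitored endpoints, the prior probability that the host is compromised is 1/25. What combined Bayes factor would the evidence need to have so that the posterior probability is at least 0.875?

168

Prior odds = 0.04/0.96 = 1/24.
Target odds = 0.875/0.125 = 7.
Required Bayes factor = 7 ÷ (1/24) = 168.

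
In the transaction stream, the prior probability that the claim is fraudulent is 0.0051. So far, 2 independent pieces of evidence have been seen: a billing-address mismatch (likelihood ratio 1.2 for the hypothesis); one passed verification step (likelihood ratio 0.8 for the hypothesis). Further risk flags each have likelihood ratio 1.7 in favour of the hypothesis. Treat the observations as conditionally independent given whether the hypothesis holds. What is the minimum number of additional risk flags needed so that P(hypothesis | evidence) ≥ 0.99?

19

Prior odds = 0.0051/0.9949 = 51/9949.
Combined Bayes factor of the evidence already in hand = 1.2 × 0.8 = 0.96.
Odds after that evidence = (51/9949) × 0.96 = 1224/248725.
Target odds = 0.99/0.01 = 99.
Need 1.7ⁿ ≥ 99 ÷ (1224/248725) = 2735975/136.
1.7¹⁸ ≈14063.1 falls short of 2735975/136 but 1.7¹⁹ ≈23907.2 reaches it, so n = 19.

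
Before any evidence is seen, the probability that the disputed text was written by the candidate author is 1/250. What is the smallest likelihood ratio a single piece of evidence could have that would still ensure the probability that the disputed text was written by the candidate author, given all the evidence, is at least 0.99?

Prior odds = 0.004/0.996 = 1/249.
Target odds = 0.99/0.01 = 99.
Required Bayes factor = 99 ÷ (1/249) = 24651.

24651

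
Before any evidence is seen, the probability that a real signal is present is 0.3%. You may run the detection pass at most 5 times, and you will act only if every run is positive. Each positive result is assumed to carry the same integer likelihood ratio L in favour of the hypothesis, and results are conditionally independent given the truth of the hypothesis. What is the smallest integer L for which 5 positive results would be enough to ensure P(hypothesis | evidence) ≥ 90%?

5

Prior odds = 0.003/0.997 = 3/997.
Target odds = 0.9/0.1 = 9.
Need L⁵ ≥ 9 ÷ (3/997) = 2991.
4⁵ = 1024 < 2991 ≤ 3125 = 5⁵, so L = 5.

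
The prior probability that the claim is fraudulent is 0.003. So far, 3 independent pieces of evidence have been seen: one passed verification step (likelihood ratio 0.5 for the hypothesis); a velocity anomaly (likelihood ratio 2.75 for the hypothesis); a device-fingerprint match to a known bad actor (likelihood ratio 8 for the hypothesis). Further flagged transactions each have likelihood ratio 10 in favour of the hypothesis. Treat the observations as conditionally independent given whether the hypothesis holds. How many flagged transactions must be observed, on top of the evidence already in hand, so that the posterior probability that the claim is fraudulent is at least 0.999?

5

Prior odds = 0.003/0.997 = 3/997.
Combined Bayes factor of the evidence already in hand = 0.5 × 2.75 × 8 = 11.
Odds after that evidence = (3/997) × 11 = 33/997.
Target odds = 0.999/0.001 = 999.
Need 10ⁿ ≥ 999 ÷ (33/997) = 332001/11.
10⁴ = 10000 falls short of 332001/11 but 10⁵ = 100000 reaches it, so n = 5.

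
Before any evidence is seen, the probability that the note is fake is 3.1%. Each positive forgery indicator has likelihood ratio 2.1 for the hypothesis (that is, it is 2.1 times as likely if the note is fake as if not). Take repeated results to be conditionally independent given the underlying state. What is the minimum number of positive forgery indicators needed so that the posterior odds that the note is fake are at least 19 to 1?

9

Prior odds: 0.031 ÷ 0.969 = 31/969.
Likelihood ratio per positive forgery indicator = 2.1.
Target odds = 19.
Need (31/969) × 2.1ⁿ ≥ 19, i.e. 2.1ⁿ ≥ 18411/31.
2.1⁸ ≈378.229 falls short of 18411/31 but 2.1⁹ ≈794.28 reaches it, so n = 9.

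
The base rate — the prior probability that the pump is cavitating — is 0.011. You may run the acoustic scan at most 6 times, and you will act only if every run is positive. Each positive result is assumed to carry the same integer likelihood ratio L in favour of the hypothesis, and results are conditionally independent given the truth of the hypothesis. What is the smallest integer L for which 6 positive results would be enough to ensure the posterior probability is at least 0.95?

Prior odds = 0.011/0.989 = 11/989.
Target odds = 0.95/0.05 = 19.
Need L⁶ ≥ 19 ÷ (11/989) = 18791/11.
3⁶ = 729 < 18791/11 ≤ 4096 = 4⁶, so L = 4.

4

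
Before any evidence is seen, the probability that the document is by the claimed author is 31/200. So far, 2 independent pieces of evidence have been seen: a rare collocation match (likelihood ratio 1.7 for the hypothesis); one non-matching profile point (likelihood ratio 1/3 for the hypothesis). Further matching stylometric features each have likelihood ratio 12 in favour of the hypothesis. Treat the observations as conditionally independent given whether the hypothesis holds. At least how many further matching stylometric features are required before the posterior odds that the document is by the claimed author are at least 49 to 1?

3

Prior odds = 0.155/0.845 = 31/169.
Combined Bayes factor of the evidence already in hand = 1.7 × (1/3) = 17/30.
Odds after that evidence = (31/169) × 17/30 = 527/5070.
Target odds = 49.
Need 12ⁿ ≥ 49 ÷ (527/5070) = 248430/527.
12² = 144 falls short of 248430/527 but 12³ = 1728 reaches it, so n = 3.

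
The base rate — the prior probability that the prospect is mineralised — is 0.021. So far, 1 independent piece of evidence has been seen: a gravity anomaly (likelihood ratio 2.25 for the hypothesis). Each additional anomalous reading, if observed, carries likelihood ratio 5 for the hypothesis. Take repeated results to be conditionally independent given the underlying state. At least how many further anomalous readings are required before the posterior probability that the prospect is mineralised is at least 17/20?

3

Prior odds = 0.021/0.979 = 21/979.
Bayes factor of the evidence already in hand = 2.25.
Odds after that evidence = (21/979) × 2.25 = 189/3916.
Target odds = 0.85/0.15 = 17/3.
Need 5ⁿ ≥ 17/3 ÷ (189/3916) = 66572/567.
5² = 25 falls short of 66572/567 but 5³ = 125 reaches it, so n = 3.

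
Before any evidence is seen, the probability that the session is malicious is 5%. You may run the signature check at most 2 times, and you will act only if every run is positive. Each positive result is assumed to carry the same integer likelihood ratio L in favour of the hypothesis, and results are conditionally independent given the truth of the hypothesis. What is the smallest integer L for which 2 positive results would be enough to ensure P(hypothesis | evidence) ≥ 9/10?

Prior odds = 0.05/0.95 = 1/19.
Target odds = 0.9/0.1 = 9.
Need L² ≥ 9 ÷ (1/19) = 171.
13² = 169 < 171 ≤ 196 = 14², so L = 14.

14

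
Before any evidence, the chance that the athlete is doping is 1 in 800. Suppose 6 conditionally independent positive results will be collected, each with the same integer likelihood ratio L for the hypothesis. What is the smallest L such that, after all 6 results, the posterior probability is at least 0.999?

10

Prior odds = 0.00125/0.99875 = 1/799.
Target odds = 0.999/0.001 = 999.
Need L⁶ ≥ 999 ÷ (1/799) = 798201.
9⁶ = 531441 < 798201 ≤ 1000000 = 10⁶, so L = 10.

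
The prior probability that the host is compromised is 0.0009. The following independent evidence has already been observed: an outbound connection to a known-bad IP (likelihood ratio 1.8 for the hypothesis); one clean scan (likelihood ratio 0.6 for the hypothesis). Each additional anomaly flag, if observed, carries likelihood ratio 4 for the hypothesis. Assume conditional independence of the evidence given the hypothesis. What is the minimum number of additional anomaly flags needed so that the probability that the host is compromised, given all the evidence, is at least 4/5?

7

Prior odds = 0.0009/0.9991 = 9/9991.
Combined Bayes factor of the evidence already in hand = 1.8 × 0.6 = 1.08.
Odds after that evidence = (9/9991) × 1.08 = 243/249775.
Target odds = 0.8/0.2 = 4.
Need 4ⁿ ≥ 4 ÷ (243/249775) = 999100/243.
4⁶ = 4096 falls short of 999100/243 but 4⁷ = 16384 reaches it, so n = 7.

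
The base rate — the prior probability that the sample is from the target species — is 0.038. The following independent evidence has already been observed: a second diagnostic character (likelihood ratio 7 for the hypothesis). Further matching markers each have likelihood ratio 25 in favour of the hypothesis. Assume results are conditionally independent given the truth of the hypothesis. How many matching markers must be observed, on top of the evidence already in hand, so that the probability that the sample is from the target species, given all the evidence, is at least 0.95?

2

Prior odds = 0.038/0.962 = 19/481.
Bayes factor of the evidence already in hand = 7.
Odds after that evidence = (19/481) × 7 = 133/481.
Target odds = 0.95/0.05 = 19.
Need 25ⁿ ≥ 19 ÷ (133/481) = 481/7.
25¹ = 25 falls short of 481/7 but 25² = 625 reaches it, so n = 2.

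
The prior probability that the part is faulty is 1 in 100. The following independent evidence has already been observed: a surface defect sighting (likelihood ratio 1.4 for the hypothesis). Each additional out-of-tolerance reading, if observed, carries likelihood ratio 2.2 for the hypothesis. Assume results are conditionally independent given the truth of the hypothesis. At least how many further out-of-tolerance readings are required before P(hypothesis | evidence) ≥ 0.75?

Prior odds = 0.01/0.99 = 1/99.
Bayes factor of the evidence already in hand = 1.4.
Odds after that evidence = (1/99) × 1.4 = 7/495.
Target odds = 0.75/0.25 = 3.
Need 2.2ⁿ ≥ 3 ÷ (7/495) = 1485/7.
2.2⁶ = 1771561/15625 falls short of 1485/7 but 2.2⁷ = 19487171/78125 reaches it, so n = 7.

7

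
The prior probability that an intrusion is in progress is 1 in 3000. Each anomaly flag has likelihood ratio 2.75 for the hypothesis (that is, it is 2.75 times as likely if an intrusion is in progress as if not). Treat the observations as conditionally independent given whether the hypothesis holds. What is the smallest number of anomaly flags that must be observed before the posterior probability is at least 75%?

10

Prior odds: (1/3000) ÷ (2999/3000) = 1/2999.
Likelihood ratio per anomaly flag = 2.75.
Target posterior odds = 0.75/0.25 = 3.
Need (1/2999) × 2.75ⁿ ≥ 3, i.e. 2.75ⁿ ≥ 8997.
2.75⁹ ≈8994.86 falls short of 8997 but 2.75¹⁰ ≈24735.9 reaches it, so n = 10.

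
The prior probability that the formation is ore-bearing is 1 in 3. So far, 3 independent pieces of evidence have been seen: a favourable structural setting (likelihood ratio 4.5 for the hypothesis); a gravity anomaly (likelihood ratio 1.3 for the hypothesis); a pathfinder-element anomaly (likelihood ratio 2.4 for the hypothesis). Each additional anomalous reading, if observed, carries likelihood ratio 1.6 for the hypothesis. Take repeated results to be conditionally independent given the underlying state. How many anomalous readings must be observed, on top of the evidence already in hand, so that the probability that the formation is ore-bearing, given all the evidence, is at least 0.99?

Prior odds = (1/3)/(2/3) = 0.5.
Combined Bayes factor of the evidence already in hand = 4.5 × 1.3 × 2.4 = 14.04.
Odds after that evidence = 0.5 × 14.04 = 7.02.
Target odds = 0.99/0.01 = 99.
Need 1.6ⁿ ≥ 99 ÷ 7.02 = 550/39.
1.6⁵ = 10.48576 falls short of 550/39 but 1.6⁶ = 262144/15625 reaches it, so n = 6.

6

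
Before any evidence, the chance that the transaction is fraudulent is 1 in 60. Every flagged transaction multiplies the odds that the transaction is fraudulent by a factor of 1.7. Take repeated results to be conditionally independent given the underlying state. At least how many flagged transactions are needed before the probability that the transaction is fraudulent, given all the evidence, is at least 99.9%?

21

Prior odds: (1/60) ÷ (59/60) = 1/59.
Likelihood ratio per flagged transaction = 1.7.
Target odds: 0.999 ÷ 0.001 = 999.
Require 1.7ⁿ ≥ 999 ÷ (1/59) = 58941.
1.7²⁰ ≈40642.3 falls short of 58941 but 1.7²¹ ≈69091.9 reaches it, so n = 21.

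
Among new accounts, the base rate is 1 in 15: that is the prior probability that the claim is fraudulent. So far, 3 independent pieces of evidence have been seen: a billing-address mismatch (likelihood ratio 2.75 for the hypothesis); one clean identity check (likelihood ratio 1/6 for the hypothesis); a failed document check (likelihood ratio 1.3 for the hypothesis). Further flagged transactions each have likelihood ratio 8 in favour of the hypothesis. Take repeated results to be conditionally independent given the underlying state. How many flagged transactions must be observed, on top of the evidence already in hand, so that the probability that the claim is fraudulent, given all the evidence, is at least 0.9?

Prior odds = (1/15)/(14/15) = 1/14.
Combined Bayes factor of the evidence already in hand = 2.75 × (1/6) × 1.3 = 143/240.
Odds after that evidence = (1/14) × 143/240 = 143/3360.
Target odds = 0.9/0.1 = 9.
Need 8ⁿ ≥ 9 ÷ (143/3360) = 30240/143.
8² = 64 falls short of 30240/143 but 8³ = 512 reaches it, so n = 3.

3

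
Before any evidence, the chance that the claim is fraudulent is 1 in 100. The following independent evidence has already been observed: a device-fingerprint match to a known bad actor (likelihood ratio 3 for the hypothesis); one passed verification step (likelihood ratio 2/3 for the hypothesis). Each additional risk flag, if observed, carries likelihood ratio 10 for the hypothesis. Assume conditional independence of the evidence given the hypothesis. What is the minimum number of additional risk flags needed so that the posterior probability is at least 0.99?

Prior odds = 0.01/0.99 = 1/99.
Combined Bayes factor of the evidence already in hand = 3 × (2/3) = 2.
Odds after that evidence = (1/99) × 2 = 2/99.
Target odds = 0.99/0.01 = 99.
Need 10ⁿ ≥ 99 ÷ (2/99) = 4900.5.
10³ = 1000 falls short of 4900.5 but 10⁴ = 10000 reaches it, so n = 4.

4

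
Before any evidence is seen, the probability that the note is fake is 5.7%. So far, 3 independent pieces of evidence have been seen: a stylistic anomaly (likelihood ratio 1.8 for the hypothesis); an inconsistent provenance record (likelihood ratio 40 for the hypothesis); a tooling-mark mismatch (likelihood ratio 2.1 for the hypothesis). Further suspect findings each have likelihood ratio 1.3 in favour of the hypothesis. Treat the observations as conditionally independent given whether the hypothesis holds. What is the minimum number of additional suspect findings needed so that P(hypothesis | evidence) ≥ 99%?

10

Prior odds = 0.057/0.943 = 57/943.
Combined Bayes factor of the evidence already in hand = 1.8 × 40 × 2.1 = 151.2.
Odds after that evidence = (57/943) × 151.2 = 43092/4715.
Target odds = 0.99/0.01 = 99.
Need 1.3ⁿ ≥ 99 ÷ (43092/4715) = 51865/4788.
1.3⁹ ≈10.6045 falls short of 51865/4788 but 1.3¹⁰ ≈13.7858 reaches it, so n = 10.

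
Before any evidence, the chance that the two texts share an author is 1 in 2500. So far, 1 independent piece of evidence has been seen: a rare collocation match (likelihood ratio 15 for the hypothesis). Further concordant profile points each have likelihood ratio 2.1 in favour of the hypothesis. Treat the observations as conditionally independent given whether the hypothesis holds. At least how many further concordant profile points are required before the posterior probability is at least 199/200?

15

Prior odds = 0.0004/0.9996 = 1/2499.
Bayes factor of the evidence already in hand = 15.
Odds after that evidence = (1/2499) × 15 = 5/833.
Target odds = 0.995/0.005 = 199.
Need 2.1ⁿ ≥ 199 ÷ (5/833) = 33153.4.
2.1¹⁴ ≈32439.2 falls short of 33153.4 but 2.1¹⁵ ≈68122.3 reaches it, so n = 15.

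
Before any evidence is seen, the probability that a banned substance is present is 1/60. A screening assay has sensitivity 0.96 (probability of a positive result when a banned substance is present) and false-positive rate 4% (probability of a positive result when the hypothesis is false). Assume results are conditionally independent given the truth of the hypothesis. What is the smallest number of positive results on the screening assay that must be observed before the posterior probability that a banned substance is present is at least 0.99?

3

Prior odds = (1/60)/(59/60) = 1/59.
Likelihood ratio of a positive result = 0.96/0.04 = 24.
Target posterior odds = 0.99/0.01 = 99.
Need (1/59) × 24ⁿ ≥ 99, i.e. 24ⁿ ≥ 5841.
24² = 576 falls short of 5841 but 24³ = 13824 reaches it, so n = 3.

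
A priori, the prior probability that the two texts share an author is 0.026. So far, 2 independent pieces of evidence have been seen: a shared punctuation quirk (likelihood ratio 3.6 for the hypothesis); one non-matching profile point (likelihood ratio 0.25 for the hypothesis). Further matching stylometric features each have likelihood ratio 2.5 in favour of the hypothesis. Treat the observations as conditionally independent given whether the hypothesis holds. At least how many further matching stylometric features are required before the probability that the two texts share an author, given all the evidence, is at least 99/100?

Prior odds = 0.026/0.974 = 13/487.
Combined Bayes factor of the evidence already in hand = 3.6 × 0.25 = 0.9.
Odds after that evidence = (13/487) × 0.9 = 117/4870.
Target odds = 0.99/0.01 = 99.
Need 2.5ⁿ ≥ 99 ÷ (117/4870) = 53570/13.
2.5⁹ = 1953125/512 falls short of 53570/13 but 2.5¹⁰ = 9765625/1024 reaches it, so n = 10.

10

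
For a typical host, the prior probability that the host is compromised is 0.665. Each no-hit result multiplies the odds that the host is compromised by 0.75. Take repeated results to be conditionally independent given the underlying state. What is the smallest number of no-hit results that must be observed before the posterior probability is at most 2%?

Prior odds = 0.665/0.335 = 133/67.
Likelihood ratio per no-hit result = 0.75.
Target odds: 0.02 ÷ 0.98 = 1/49.
Require 0.75ⁿ ≤ 1/49 ÷ (133/67) = 67/6517.
0.75¹⁵ ≈0.0133635 is still above 67/6517 but 0.75¹⁶ ≈0.0100226 is at or below it, so n = 16.

16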